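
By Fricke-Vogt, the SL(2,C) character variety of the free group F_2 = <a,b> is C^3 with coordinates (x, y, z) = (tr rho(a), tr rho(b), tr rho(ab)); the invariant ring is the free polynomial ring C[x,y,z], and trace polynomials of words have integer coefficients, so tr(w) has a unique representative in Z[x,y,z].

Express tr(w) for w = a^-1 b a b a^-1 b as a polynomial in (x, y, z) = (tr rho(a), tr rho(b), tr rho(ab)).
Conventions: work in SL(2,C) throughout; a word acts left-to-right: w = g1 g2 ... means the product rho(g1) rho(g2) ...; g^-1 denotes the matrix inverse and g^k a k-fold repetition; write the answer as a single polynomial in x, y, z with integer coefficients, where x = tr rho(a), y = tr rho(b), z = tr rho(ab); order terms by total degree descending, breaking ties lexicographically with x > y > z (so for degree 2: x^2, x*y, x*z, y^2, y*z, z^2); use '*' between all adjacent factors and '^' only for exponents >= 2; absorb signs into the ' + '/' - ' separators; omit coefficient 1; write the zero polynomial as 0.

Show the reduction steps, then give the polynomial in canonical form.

tr(a b^2) = tr(b) tr(a b) - tr(a) = y*z - x
tr(b a b^2) = tr(b) tr(a b^2) - tr(a b) = y^2*z - x*y - z
and tr(a b a b) = tr(b a) tr(b a) - tr(1)   [split at repeated b] = z^2 - 2
next, tr(a b a) = tr(a) tr(b a) - tr(b) = x*z - y
tr(b a b^2 a) = tr(b) tr(a b a b) - tr(a b a) = y*z^2 - x*z - y
tr(b a^-1 b a b) = tr(b a b^2) tr(a) - tr(b a b^2 a) = x*y^2*z - x^2*y - y*z^2 + y
tr(b a b a b a) = tr(b a) tr(b a b a) - tr(b^-1 a^-1)   [split at repeated b] = z^3 - 3*z
tr(b a^-1 b a b a) = tr(b a b a b) tr(a) - tr(b a b a b a) = x*y*z^2 - x^2*z - z^3 - x*y + 3*z
tr(a^-1 b a b a^-1 b) = tr(b a^-1 b a b) tr(a) - tr(b a^-1 b a b a) = x^2*y^2*z - x^3*y - 2*x*y*z^2 + x^2*z + z^3 + 2*x*y - 3*z

x^2*y^2*z - x^3*y - 2*x*y*z^2 + x^2*z + z^3 + 2*x*y - 3*z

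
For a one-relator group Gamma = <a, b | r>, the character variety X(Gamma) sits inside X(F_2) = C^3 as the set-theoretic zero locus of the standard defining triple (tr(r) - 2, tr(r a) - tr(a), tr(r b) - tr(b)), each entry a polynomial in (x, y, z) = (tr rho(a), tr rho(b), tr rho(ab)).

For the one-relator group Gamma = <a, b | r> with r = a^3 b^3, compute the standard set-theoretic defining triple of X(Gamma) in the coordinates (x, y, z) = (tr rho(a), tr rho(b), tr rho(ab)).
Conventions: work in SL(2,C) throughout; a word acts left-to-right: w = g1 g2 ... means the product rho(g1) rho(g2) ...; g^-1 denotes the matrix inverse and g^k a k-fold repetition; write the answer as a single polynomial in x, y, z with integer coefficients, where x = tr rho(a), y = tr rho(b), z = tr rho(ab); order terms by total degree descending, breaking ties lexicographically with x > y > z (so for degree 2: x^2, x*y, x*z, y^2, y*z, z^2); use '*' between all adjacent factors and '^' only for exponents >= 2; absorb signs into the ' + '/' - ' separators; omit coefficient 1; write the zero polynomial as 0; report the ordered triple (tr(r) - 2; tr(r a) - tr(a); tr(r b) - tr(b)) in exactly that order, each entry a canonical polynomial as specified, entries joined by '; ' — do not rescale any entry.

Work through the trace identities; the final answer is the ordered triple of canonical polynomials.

trace(a^2 b) = trace(a) trace(b a) - trace(b) = x*z - y
trace(a^2) = trace(a) trace(a) - trace(1) = x^2 - 2
trace(a b^2 a) = trace(b) trace(a^2 b) - trace(a^2) = x*y*z - x^2 - y^2 + 2
trace(a b^2) = trace(b) trace(a b) - trace(a) = y*z - x
trace(a^3 b^2) = trace(a) trace(a b^2 a) - trace(a b^2) = x^2*y*z - x^3 - x*y^2 - y*z + 3*x
trace(a^3 b) = trace(a) trace(b a^2) - trace(b a) = x^2*z - x*y - z
so trace(a^3 b^3) = trace(b) trace(a^3 b^2) - trace(a^3 b) = x^2*y^2*z - x^3*y - x*y^3 - x^2*z - y^2*z + 4*x*y + z
trace(a^4 b^2) = trace(a) trace(b^2 a^3) - trace(b^2 a^2)   [square of a] = x^3*y*z - x^4 - x^2*y^2 - 2*x*y*z + 4*x^2 + y^2 - 2
trace(a^4 b) = trace(a) trace(a b a^2) - trace(a b a)   [square of a] = x^3*z - x^2*y - 2*x*z + y
trace(a^3 b^3 a) = trace(b) trace(a^4 b^2) - trace(a^4 b)   [square of b] = x^3*y^2*z - x^4*y - x^2*y^3 - x^3*z - 2*x*y^2*z + 5*x^2*y + y^3 + 2*x*z - 3*y
reduce: trace(a^3 b^4) = trace(b) trace(b^2 a^3 b) - trace(b^2 a^3) = x^2*y^3*z - x^3*y^2 - x*y^4 - 2*x^2*y*z - y^3*z + x^3 + 5*x*y^2 + 2*y*z - 3*x
assemble the triple (trace(r) - 2; trace(r a) - x; trace(r b) - y)

x^2*y^2*z - x^3*y - x*y^3 - x^2*z - y^2*z + 4*x*y + z - 2; x^3*y^2*z - x^4*y - x^2*y^3 - x^3*z - 2*x*y^2*z + 5*x^2*y + y^3 + 2*x*z - x - 3*y; x^2*y^3*z - x^3*y^2 - x*y^4 - 2*x^2*y*z - y^3*z + x^3 + 5*x*y^2 + 2*y*z - 3*x - y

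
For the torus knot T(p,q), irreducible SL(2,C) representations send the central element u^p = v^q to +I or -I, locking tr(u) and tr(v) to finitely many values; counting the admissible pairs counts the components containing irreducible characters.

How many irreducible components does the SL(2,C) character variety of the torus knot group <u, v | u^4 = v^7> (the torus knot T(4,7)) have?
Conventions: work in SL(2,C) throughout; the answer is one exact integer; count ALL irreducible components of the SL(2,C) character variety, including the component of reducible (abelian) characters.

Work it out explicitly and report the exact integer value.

10

Gamma = < u, v | u^4 = v^7 > (torus knot T(4,7)); the central element u^4 = v^7 acts as +I or -I in any irreducible SL(2,C) representation.
This locks tr(u) to 2*cos(pi*alpha/4), alpha in 1..3, and tr(v) to 2*cos(pi*beta/7), beta in 1..6, on each component of irreducible characters.
The two central values (-1)^alpha I and (-1)^beta I must be the same matrix, so alpha and beta share a parity.
Counting: 2 odd alphas x 3 odd betas + 1 even alphas x 3 even betas = 6 + 3 = 9.
That is 9 components of irreducible characters, and with the reducible (abelian) component the total is 10.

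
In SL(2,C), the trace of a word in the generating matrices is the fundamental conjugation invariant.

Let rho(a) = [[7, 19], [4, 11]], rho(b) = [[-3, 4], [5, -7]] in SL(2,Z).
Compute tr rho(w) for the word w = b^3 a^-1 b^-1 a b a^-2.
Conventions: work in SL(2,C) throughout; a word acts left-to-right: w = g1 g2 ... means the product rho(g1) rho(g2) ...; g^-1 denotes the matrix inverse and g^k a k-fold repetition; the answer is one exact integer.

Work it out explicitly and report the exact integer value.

rho(b) = [[-3, 4], [5, -7]]
... * rho(b) = [[-3, 4], [5, -7]]  ->  [[29, -40], [-50, 69]]
... * rho(b) = [[-3, 4], [5, -7]]  ->  [[-287, 396], [495, -683]]
... * rho(a^-1) = [[11, -19], [-4, 7]]  ->  [[-4741, 8225], [8177, -14186]]
... * rho(b^-1) = [[-7, -4], [-5, -3]]  ->  [[-7938, -5711], [13691, 9850]]
... * rho(a) = [[7, 19], [4, 11]]  ->  [[-78410, -213643], [135237, 368479]]
... * rho(b) = [[-3, 4], [5, -7]]  ->  [[-832985, 1181861], [1436684, -2038405]]
... * rho(a^-1) = [[11, -19], [-4, 7]]  ->  [[-13890279, 24099742], [23957144, -41565831]]
... * rho(a^-1) = [[11, -19], [-4, 7]]  ->  [[-249192037, 432613495], [429791908, -746146553]]
tr = -249192037 + -746146553 = -995338590

-995338590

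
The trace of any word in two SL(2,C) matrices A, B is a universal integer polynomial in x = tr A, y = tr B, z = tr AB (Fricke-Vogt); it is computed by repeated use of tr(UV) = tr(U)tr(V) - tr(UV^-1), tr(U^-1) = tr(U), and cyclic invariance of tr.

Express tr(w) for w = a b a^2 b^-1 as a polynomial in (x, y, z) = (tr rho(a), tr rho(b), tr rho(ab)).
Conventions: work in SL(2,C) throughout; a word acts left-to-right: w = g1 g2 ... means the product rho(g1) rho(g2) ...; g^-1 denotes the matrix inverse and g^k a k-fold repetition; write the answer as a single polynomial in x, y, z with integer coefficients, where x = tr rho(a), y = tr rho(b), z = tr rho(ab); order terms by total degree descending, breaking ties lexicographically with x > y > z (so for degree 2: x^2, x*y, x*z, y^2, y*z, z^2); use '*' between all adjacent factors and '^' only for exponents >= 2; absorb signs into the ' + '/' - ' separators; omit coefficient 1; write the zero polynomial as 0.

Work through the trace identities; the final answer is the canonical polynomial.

x^2*y*z - x*y^2 - x*z^2 + x

tr(b a^2) = tr(a) tr(b a) - tr(b)   [square of a] = x*z - y
apply: tr(a b a^2) = tr(a) tr(b a^2) - tr(b a)   [square of a] = x^2*z - x*y - z
use: tr(b a b a) = tr(b a) tr(b a) - tr(1)   [split at a repeated b] = z^2 - 2
use: tr(b a b) = tr(b) tr(a b) - tr(a)   [square of b] = y*z - x
apply: tr(a b a^2 b) = tr(a) tr(b a b a) - tr(b a b)   [square of a] = x*z^2 - y*z - x
apply: tr(a b a^2 b^-1) = tr(a b a^2) tr(b) - tr(a b a^2 b)   [inverse elimination on b] = x^2*y*z - x*y^2 - x*z^2 + x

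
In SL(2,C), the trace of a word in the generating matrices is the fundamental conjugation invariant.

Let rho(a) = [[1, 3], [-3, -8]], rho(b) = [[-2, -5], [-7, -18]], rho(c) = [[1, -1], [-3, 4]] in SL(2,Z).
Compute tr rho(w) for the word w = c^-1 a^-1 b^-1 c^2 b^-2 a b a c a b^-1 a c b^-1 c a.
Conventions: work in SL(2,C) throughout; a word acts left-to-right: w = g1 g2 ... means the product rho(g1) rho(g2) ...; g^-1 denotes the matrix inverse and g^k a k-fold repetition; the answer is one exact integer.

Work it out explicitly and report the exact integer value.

-233230732797609

rho(c^-1) = [[4, 1], [3, 1]]
... * rho(a^-1) = [[-8, -3], [3, 1]]  ->  [[-29, -11], [-21, -8]]
... * rho(b^-1) = [[-18, 5], [7, -2]]  ->  [[445, -123], [322, -89]]
... * rho(c) = [[1, -1], [-3, 4]]  ->  [[814, -937], [589, -678]]
... * rho(c) = [[1, -1], [-3, 4]]  ->  [[3625, -4562], [2623, -3301]]
... * rho(b^-1) = [[-18, 5], [7, -2]]  ->  [[-97184, 27249], [-70321, 19717]]
... * rho(b^-1) = [[-18, 5], [7, -2]]  ->  [[1940055, -540418], [1403797, -391039]]
... * rho(a) = [[1, 3], [-3, -8]]  ->  [[3561309, 10143509], [2576914, 7339703]]
... * rho(b) = [[-2, -5], [-7, -18]]  ->  [[-78127181, -200389707], [-56531749, -144999224]]
... * rho(a) = [[1, 3], [-3, -8]]  ->  [[523041940, 1368736113], [378465923, 990398545]]
... * rho(c) = [[1, -1], [-3, 4]]  ->  [[-3583166399, 4951902512], [-2592729712, 3583128257]]
... * rho(a) = [[1, 3], [-3, -8]]  ->  [[-18438873935, -50364719293], [-13342114483, -36443215192]]
... * rho(b^-1) = [[-18, 5], [7, -2]]  ->  [[-20653304221, 8535068911], [-14944445650, 6175857969]]
... * rho(a) = [[1, 3], [-3, -8]]  ->  [[-46258510954, -130240463951], [-33472019557, -94240200702]]
... * rho(c) = [[1, -1], [-3, 4]]  ->  [[344462880899, -474703344850], [249248582549, -343488783251]]
... * rho(b^-1) = [[-18, 5], [7, -2]]  ->  [[-9523255270132, 2671721094195], [-6890895968639, 1933220479247]]
... * rho(c) = [[1, -1], [-3, 4]]  ->  [[-17538418552717, 20210139646912], [-12690557406380, 14623777885627]]
... * rho(a) = [[1, 3], [-3, -8]]  ->  [[-78168837493453, -214296372833447], [-56561891063261, -155061895304156]]
tr = -78168837493453 + -155061895304156 = -233230732797609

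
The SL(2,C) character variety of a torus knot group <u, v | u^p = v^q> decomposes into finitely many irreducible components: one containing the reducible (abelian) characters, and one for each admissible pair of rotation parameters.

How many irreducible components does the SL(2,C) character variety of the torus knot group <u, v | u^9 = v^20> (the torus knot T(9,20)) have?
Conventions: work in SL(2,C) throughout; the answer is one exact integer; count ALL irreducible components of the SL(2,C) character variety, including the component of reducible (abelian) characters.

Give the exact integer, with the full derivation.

77

Gamma = < u, v | u^9 = v^20 > (torus knot T(9,20)); the central element u^9 = v^20 acts as +I or -I in any irreducible SL(2,C) representation.
On an irreducible component, tr(u) is locked at 2*cos(pi*alpha/9) for some alpha in 1..8, and tr(v) at 2*cos(pi*beta/20) for some beta in 1..19.
u^9 = (-1)^alpha I and v^20 = (-1)^beta I must agree, so alpha and beta have equal parity.
Counting: 4 odd alphas x 10 odd betas + 4 even alphas x 9 even betas = 40 + 36 = 76.
That is 76 components of irreducible characters, and with the reducible (abelian) component the total is 77.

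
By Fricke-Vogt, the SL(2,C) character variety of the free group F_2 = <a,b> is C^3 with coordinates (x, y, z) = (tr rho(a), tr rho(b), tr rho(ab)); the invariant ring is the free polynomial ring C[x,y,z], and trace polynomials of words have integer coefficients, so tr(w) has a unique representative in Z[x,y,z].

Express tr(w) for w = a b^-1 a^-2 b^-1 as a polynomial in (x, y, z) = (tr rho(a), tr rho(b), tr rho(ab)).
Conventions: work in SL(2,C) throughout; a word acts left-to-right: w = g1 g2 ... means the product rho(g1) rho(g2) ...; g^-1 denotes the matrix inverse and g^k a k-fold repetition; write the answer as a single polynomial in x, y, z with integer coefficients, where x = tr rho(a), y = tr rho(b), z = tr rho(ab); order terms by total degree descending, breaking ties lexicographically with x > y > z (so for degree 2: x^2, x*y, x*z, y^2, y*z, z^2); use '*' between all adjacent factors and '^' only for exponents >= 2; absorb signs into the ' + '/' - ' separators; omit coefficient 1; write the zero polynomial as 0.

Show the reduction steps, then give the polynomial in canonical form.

tr(a^-1) = tr(a) = x
and tr(a^-1 b) = tr(b) * tr(a) - tr(b a)   [inverse elimination on a] = x*y - z
and tr(a^-1 b^-1) = tr(a^-1) * tr(b) - tr(a^-1 b)   [inverse elimination on b] = z
tr(a b a) = tr(a) * tr(b a) - tr(b)   [square of a] = x*z - y
tr(a b a b) = tr(b a) * tr(b a) - tr(1)   [split at a repeated b] = z^2 - 2
tr(b^-1 a b a) = tr(a b a) * tr(b) - tr(a b a b)   [inverse elimination on b] = x*y*z - y^2 - z^2 + 2
tr(a^-1 b^-1 a b) = tr(b^-1 a b) * tr(a) - tr(b^-1 a b a)   [inverse elimination on a] = -x*y*z + x^2 + y^2 + z^2 - 2
tr(a^-2 b^-1 a b) = tr(a^-1 b^-1 a b) * tr(a) - tr(a^-1 b^-1 a b a)   [inverse elimination on a] = -x^2*y*z + x^3 + x*y^2 + x*z^2 - 3*x
next, tr(a b^-1 a^-2 b^-1) = tr(a^-2 b^-1 a) * tr(b) - tr(a^-2 b^-1 a b)   [inverse elimination on b] = x^2*y*z - x^3 - x*y^2 - x*z^2 + y*z + 3*x

x^2*y*z - x^3 - x*y^2 - x*z^2 + y*z + 3*x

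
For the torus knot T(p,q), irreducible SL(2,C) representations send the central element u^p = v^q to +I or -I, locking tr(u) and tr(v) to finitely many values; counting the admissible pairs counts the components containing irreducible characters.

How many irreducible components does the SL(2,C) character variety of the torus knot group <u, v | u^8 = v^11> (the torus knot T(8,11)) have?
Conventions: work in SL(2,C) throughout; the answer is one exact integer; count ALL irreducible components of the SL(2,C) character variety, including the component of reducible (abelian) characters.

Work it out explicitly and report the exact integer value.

36

In the torus knot group T(8,11), u^8 = v^11 is central, so an irreducible representation sends it to +I or -I (Schur).
So on each irreducible component the traces are pinned: tr(u) = 2*cos(pi*alpha/8) with 1 <= alpha <= 7, tr(v) = 2*cos(pi*beta/11) with 1 <= beta <= 10.
u^8 = (-1)^alpha I and v^11 = (-1)^beta I must agree, so alpha and beta have equal parity.
count pairs: odd alpha (4 choices) x odd beta (5), plus even alpha (3) x even beta (5): 4*5 + 3*5 = 35.
That is 35 components of irreducible characters, and with the reducible (abelian) component the total is 36.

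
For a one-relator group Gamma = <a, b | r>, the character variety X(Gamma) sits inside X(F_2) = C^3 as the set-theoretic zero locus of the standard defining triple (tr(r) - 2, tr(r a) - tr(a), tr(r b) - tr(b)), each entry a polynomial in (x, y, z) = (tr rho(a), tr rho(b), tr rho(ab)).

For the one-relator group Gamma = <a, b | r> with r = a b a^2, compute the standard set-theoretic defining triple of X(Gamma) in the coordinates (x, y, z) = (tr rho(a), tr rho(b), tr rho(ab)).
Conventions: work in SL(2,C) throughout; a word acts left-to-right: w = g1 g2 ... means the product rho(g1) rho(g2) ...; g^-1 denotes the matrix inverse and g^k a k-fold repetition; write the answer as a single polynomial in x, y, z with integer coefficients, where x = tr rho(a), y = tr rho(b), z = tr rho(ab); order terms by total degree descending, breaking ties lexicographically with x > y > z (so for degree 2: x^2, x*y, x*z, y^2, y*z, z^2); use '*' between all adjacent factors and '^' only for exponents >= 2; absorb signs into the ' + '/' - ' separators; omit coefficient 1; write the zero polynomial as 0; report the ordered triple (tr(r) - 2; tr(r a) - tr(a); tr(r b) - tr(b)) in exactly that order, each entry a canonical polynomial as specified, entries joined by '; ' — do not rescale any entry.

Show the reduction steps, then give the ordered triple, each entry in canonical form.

trace(a b a) = trace(a) trace(b a) - trace(b)  (reduce the a square) = x*z - y
trace(a b a^2) = trace(a) trace(a b a) - trace(a b)  (reduce the a square) = x^2*z - x*y - z
trace(a b a^3) = trace(a) trace(a b a^2) - trace(a b a) = x^3*z - x^2*y - 2*x*z + y
and trace(b a b a) = trace(a b) trace(a b) - trace(1)   [split at a repeated a] = z^2 - 2
next, trace(b a b) = trace(b) trace(a b) - trace(a)   [square of b] = y*z - x
next, trace(a b a^2 b) = trace(a) trace(b a b a) - trace(b a b)   [square of a] = x*z^2 - y*z - x
assemble the triple (trace(r) - 2; trace(r a) - x; trace(r b) - y)

x^2*z - x*y - z - 2; x^3*z - x^2*y - 2*x*z - x + y; x*z^2 - y*z - x - y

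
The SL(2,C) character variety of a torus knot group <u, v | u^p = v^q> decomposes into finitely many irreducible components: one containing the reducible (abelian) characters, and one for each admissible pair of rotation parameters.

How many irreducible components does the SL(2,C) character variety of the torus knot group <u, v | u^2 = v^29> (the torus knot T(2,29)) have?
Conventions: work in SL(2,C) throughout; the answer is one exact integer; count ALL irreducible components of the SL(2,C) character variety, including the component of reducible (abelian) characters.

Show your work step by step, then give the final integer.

15

Gamma = < u, v | u^2 = v^29 > (torus knot T(2,29)); the central element u^2 = v^29 acts as +I or -I in any irreducible SL(2,C) representation.
On an irreducible component, tr(u) is locked at 2*cos(pi*alpha/2) for some alpha in 1..1, and tr(v) at 2*cos(pi*beta/29) for some beta in 1..28.
Consistency of u^2 = (-1)^alpha I with v^29 = (-1)^beta I forces alpha = beta (mod 2).
Enumerate parity-matched pairs: 1*14 odd-odd plus 0*14 even-even gives 14.
Total: 14 irreducible-character components + 1 reducible (abelian) component = 15.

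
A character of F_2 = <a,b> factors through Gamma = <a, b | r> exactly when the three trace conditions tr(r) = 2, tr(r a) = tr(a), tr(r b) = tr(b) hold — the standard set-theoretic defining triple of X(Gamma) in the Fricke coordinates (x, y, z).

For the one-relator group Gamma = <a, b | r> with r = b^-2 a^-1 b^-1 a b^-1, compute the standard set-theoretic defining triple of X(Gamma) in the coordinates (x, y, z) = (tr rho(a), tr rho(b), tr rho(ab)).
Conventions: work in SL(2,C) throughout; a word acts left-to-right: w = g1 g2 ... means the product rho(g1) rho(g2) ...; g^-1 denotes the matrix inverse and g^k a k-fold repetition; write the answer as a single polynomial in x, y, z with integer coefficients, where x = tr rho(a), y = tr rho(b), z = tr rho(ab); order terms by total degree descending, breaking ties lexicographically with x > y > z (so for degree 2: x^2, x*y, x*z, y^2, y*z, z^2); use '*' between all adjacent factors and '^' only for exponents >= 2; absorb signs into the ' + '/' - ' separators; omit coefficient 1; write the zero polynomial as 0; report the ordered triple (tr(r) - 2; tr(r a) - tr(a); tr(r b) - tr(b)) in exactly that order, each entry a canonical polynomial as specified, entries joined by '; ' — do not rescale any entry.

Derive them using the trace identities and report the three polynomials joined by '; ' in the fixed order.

so trace(b^-1 a) = trace(a) * trace(b) - trace(a b) = x*y - z
so trace(a b^-2) = trace(b^-1 a) * trace(b) - trace(b^-1 a b) = x*y^2 - y*z - x
so trace(b^-1 a b^-2) = trace(a b^-2) * trace(b) - trace(a b^-1) = x*y^3 - y^2*z - 2*x*y + z
trace(b^-1 a b^-3) = trace(b^-1 a b^-2) * trace(b) - trace(b^-1 a b^-1) = x*y^4 - y^3*z - 3*x*y^2 + 2*y*z + x
reduce: trace(a^2) = trace(a) * trace(a) - trace(1) = x^2 - 2
trace(a^2 b) = trace(a) * trace(b a) - trace(b) = x*z - y
trace(a b^-1 a) = trace(a^2) * trace(b) - trace(a^2 b) = x^2*y - x*z - y
trace(a b a b) = trace(b a) * trace(b a) - trace(1)   [split at repeated b] = z^2 - 2
so trace(a b^-1 a b) = trace(a b a) * trace(b) - trace(a b a b) = x*y*z - y^2 - z^2 + 2
so trace(a b^-1 a b^-1) = trace(a b^-1 a) * trace(b) - trace(a b^-1 a b) = x^2*y^2 - 2*x*y*z + z^2 - 2
trace(a b^-1 a b^-2) = trace(a b^-1 a b^-1) * trace(b) - trace(a b^-1 a) = x^2*y^3 - 2*x*y^2*z - x^2*y + y*z^2 + x*z - y
trace(b^-1 a b^-3 a) = trace(a b^-1 a b^-2) * trace(b) - trace(a b^-1 a b^-1) = x^2*y^4 - 2*x*y^3*z - 2*x^2*y^2 + y^2*z^2 + 3*x*y*z - y^2 - z^2 + 2
trace(b^-2 a^-1 b^-1 a b^-1) = trace(b^-1 a b^-3) * trace(a) - trace(b^-1 a b^-3 a) = x*y^3*z - x^2*y^2 - y^2*z^2 - x*y*z + x^2 + y^2 + z^2 - 2
so trace(a^3) = trace(a) * trace(a^2) - trace(a) = x^3 - 3*x
so trace(a^3 b) = trace(a) * trace(b a^2) - trace(b a) = x^2*z - x*y - z
trace(a^2 b^-1 a) = trace(a^3) * trace(b) - trace(a^3 b) = x^3*y - x^2*z - 2*x*y + z
reduce: trace(b a b) = trace(b) * trace(a b) - trace(a) = y*z - x
so trace(a b a^2 b) = trace(a) * trace(b a b a) - trace(b a b) = x*z^2 - y*z - x
reduce: trace(a^2 b^-1 a b) = trace(a b a^2) * trace(b) - trace(a b a^2 b) = x^2*y*z - x*y^2 - x*z^2 + x
trace(a b^-1 a^2 b^-1) = trace(a^2 b^-1 a) * trace(b) - trace(a^2 b^-1 a b) = x^3*y^2 - 2*x^2*y*z - x*y^2 + x*z^2 + y*z - x
trace(a b^-2 a b^-1 a) = trace(a b^-1 a^2 b^-1) * trace(b) - trace(a b^-1 a^2) = x^3*y^3 - 2*x^2*y^2*z - x^3*y - x*y^3 + x*y*z^2 + x^2*z + y^2*z + x*y - z
trace(a b a b^-1 a) = trace(a^2 b a) * trace(b) - trace(a^2 b a b) = x^2*y*z - x*y^2 - x*z^2 + x
trace(a b a b a b) = trace(b a) * trace(b a b a) - trace(b^-1 a^-1)   [split at repeated b] = z^3 - 3*z
trace(a b a b^-1 a b) = trace(a b a b a) * trace(b) - trace(a b a b a b) = x*y*z^2 - y^2*z - z^3 - x*y + 3*z
trace(b^-1 a b^-1 a b a) = trace(a b a b^-1 a) * trace(b) - trace(a b a b^-1 a b) = x^2*y^2*z - x*y^3 - 2*x*y*z^2 + y^2*z + z^3 + 2*x*y - 3*z
so trace(a b^-2 a b^-1 a b) = trace(b^-1 a b^-1 a b a) * trace(b) - trace(b^-1 a b^-1 a b a b) = x^2*y^3*z - x*y^4 - 2*x*y^2*z^2 - x^2*y*z + y^3*z + y*z^3 + 3*x*y^2 + x*z^2 - 3*y*z - x
reduce: trace(b^-1 a b^-1 a b^-2 a) = trace(a b^-2 a b^-1 a) * trace(b) - trace(a b^-2 a b^-1 a b) = x^3*y^4 - 3*x^2*y^3*z - x^3*y^2 + 3*x*y^2*z^2 + 2*x^2*y*z - y*z^3 - 2*x*y^2 - x*z^2 + 2*y*z + x
so trace(b^-2 a^-1 b^-1 a b^-1 a) = trace(b^-1 a b^-1 a b^-2) * trace(a) - trace(b^-1 a b^-1 a b^-2 a) = x^2*y^3*z - x^3*y^2 - 2*x*y^2*z^2 + x^2*y*z + y*z^3 + x*y^2 - 2*y*z + x
trace(a^-1 b^-1 a b) = trace(b^-1 a b) * trace(a) - trace(b^-1 a b a)   [inverse elimination on a] = -x*y*z + x^2 + y^2 + z^2 - 2
trace(a^-1 b^-1 a b^-1) = trace(a^-1 b^-1 a) * trace(b) - trace(a^-1 b^-1 a b)   [inverse elimination on b] = x*y*z - x^2 - z^2 + 2
trace(b^-2 a^-1 b^-1 a) = trace(a^-1 b^-1 a b^-1) * trace(b) - trace(a^-1 b^-1 a)   [inverse elimination on b] = x*y^2*z - x^2*y - y*z^2 + y
assemble the triple (trace(r) - 2; trace(r a) - x; trace(r b) - y)

x*y^3*z - x^2*y^2 - y^2*z^2 - x*y*z + x^2 + y^2 + z^2 - 4; x^2*y^3*z - x^3*y^2 - 2*x*y^2*z^2 + x^2*y*z + y*z^3 + x*y^2 - 2*y*z; x*y^2*z - x^2*y - y*z^2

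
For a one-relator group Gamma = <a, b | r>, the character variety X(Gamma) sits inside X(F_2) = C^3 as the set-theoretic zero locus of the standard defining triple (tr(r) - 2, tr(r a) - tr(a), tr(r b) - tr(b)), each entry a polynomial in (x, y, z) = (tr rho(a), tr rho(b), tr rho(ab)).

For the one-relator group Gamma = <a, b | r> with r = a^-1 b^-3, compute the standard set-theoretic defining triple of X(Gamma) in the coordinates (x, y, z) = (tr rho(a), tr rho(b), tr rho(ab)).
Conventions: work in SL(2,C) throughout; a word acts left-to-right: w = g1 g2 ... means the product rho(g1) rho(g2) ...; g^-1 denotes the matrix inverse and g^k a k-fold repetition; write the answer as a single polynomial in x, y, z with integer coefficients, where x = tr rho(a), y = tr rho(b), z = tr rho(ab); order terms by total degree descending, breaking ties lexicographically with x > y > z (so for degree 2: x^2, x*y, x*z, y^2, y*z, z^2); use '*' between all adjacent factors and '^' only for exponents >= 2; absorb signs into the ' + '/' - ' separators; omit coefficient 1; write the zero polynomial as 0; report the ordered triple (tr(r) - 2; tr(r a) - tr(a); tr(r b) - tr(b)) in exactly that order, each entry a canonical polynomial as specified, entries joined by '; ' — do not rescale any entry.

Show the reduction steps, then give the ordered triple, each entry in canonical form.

use: trace(b^-1) = trace(b) = y
trace(b^-2) = trace(b^-1) trace(b) - trace(1) = y^2 - 2
apply: trace(a b^-1) = trace(a) trace(b) - trace(a b) = x*y - z
use: trace(b^-2 a) = trace(a b^-1) trace(b) - trace(a) = x*y^2 - y*z - x
trace(a^-1 b^-2) = trace(b^-2) trace(a) - trace(b^-2 a) = y*z - x
apply: trace(a^-1 b^-3) = trace(a^-1 b^-2) trace(b) - trace(a^-1 b^-1) = y^2*z - x*y - z
trace(b^-3) = trace(b^-2) trace(b) - trace(b^-1)   [inverse elimination on b] = y^3 - 3*y
assemble the triple (trace(r) - 2; trace(r a) - x; trace(r b) - y)

y^2*z - x*y - z - 2; y^3 - x - 3*y; y*z - x - y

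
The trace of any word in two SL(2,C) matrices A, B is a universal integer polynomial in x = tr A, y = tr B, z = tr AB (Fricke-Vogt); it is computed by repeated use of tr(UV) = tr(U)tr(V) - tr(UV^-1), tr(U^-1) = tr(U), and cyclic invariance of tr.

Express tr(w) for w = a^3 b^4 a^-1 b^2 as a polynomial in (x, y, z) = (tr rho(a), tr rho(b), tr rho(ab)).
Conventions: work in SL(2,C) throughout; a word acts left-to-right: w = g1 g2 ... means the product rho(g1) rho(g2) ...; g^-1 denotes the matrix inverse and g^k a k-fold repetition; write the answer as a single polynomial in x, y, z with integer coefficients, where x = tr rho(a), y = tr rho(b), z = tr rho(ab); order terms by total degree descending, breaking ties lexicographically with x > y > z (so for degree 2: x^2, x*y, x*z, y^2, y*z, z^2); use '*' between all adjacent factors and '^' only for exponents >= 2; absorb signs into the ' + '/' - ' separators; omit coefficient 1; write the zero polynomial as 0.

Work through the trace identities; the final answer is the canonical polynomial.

trace(a b^2) = trace(b)*trace(a b) - trace(a)  (reduce the b square) = y*z - x
trace(b^2 a b) = trace(b)*trace(a b^2) - trace(a b)  (reduce the b square) = y^2*z - x*y - z
trace(b a b^3) = trace(b)*trace(b^2 a b) - trace(b^2 a)  (reduce the b square) = y^3*z - x*y^2 - 2*y*z + x
trace(b a b^4) = trace(b)*trace(b a b^3) - trace(b a b^2)  (reduce the b square) = y^4*z - x*y^3 - 3*y^2*z + 2*x*y + z
trace(b^6 a) = trace(b)*trace(b a b^4) - trace(b a b^3)  (reduce the b square) = y^5*z - x*y^4 - 4*y^3*z + 3*x*y^2 + 3*y*z - x
trace(b^2) = trace(b)*trace(b) - trace(1)  (reduce the b square) = y^2 - 2
trace(b^3) = trace(b)*trace(b^2) - trace(b)  (reduce the b square) = y^3 - 3*y
trace(b^4) = trace(b)*trace(b^3) - trace(b^2)  (reduce the b square) = y^4 - 4*y^2 + 2
trace(b^5) = trace(b)*trace(b^4) - trace(b^3)  (reduce the b square) = y^5 - 5*y^3 + 5*y
trace(b^6) = trace(b)*trace(b^5) - trace(b^4)  (reduce the b square) = y^6 - 6*y^4 + 9*y^2 - 2
trace(b^6 a^2) = trace(a)*trace(b^6 a) - trace(b^6)  (reduce the a square) = x*y^5*z - x^2*y^4 - y^6 - 4*x*y^3*z + 3*x^2*y^2 + 6*y^4 + 3*x*y*z - x^2 - 9*y^2 + 2
trace(b^2 a^3 b^4) = trace(a)*trace(b^6 a^2) - trace(b^6 a)  (reduce the a square) = x^2*y^5*z - x^3*y^4 - x*y^6 - 4*x^2*y^3*z - y^5*z + 3*x^3*y^2 + 7*x*y^4 + 3*x^2*y*z + 4*y^3*z - x^3 - 12*x*y^2 - 3*y*z + 3*x
trace(a b a b) = trace(b a)*trace(b a) - trace(1)  (split on b) = z^2 - 2
trace(a b a) = trace(a)*trace(b a) - trace(b)  (reduce the a square) = x*z - y
trace(a b a b^2) = trace(b)*trace(a b a b) - trace(a b a)  (reduce the b square) = y*z^2 - x*z - y
trace(b^3 a b a) = trace(b)*trace(a b a b^2) - trace(a b a b)  (reduce the b square) = y^2*z^2 - x*y*z - y^2 - z^2 + 2
trace(a^2 b^3 a b) = trace(a)*trace(b^3 a b a) - trace(b^3 a b)  (reduce the a square) = x*y^2*z^2 - x^2*y*z - y^3*z - x*z^2 + 2*y*z + x
trace(b a^2 b) = trace(a)*trace(b^2 a) - trace(b^2)  (reduce the a square) = x*y*z - x^2 - y^2 + 2
trace(a b^3 a) = trace(b)*trace(b a^2 b) - trace(b a^2)  (reduce the b square) = x*y^2*z - x^2*y - y^3 - x*z + 3*y
trace(a^2 b^3 a) = trace(a)*trace(a b^3 a) - trace(a b^3)  (reduce the a square) = x^2*y^2*z - x^3*y - x*y^3 - x^2*z - y^2*z + 4*x*y + z
trace(b^2 a b^2 a^2 b) = trace(b)*trace(a^2 b^3 a b) - trace(a^2 b^3 a)  (reduce the b square) = x*y^3*z^2 - 2*x^2*y^2*z - y^4*z + x^3*y + x*y^3 - x*y*z^2 + x^2*z + 3*y^2*z - 3*x*y - z
trace(b^2 a b^2 a) = trace(b)*trace(a b^2 a b) - trace(a b^2 a)  (reduce the b square) = y^2*z^2 - 2*x*y*z + x^2 - 2
trace(b^2 a b^2 a^2) = trace(a)*trace(b^2 a b^2 a) - trace(b^2 a b^2)  (reduce the a square) = x*y^2*z^2 - 2*x^2*y*z - y^3*z + x^3 + x*y^2 + 2*y*z - 3*x
trace(a b^4 a b^2 a) = trace(b)*trace(b^2 a b^2 a^2 b) - trace(b^2 a b^2 a^2)  (reduce the b square) = x*y^4*z^2 - 2*x^2*y^3*z - y^5*z + x^3*y^2 + x*y^4 - 2*x*y^2*z^2 + 3*x^2*y*z + 4*y^3*z - x^3 - 4*x*y^2 - 3*y*z + 3*x
trace(b a b^2 a b^2) = trace(b)*trace(a b^3 a b) - trace(a b^3 a)  (reduce the b square) = y^3*z^2 - 2*x*y^2*z + x^2*y - y*z^2 + x*z - y
trace(a b^4 a b^2) = trace(b)*trace(b a b^2 a b^2) - trace(b a b^2 a b)  (reduce the b square) = y^4*z^2 - 2*x*y^3*z + x^2*y^2 - 2*y^2*z^2 + 3*x*y*z - x^2 - y^2 + 2
trace(b^2 a^3 b^4 a) = trace(a)*trace(a b^4 a b^2 a) - trace(a b^4 a b^2)  (reduce the a square) = x^2*y^4*z^2 - 2*x^3*y^3*z - x*y^5*z + x^4*y^2 + x^2*y^4 - 2*x^2*y^2*z^2 - y^4*z^2 + 3*x^3*y*z + 6*x*y^3*z - x^4 - 5*x^2*y^2 + 2*y^2*z^2 - 6*x*y*z + 4*x^2 + y^2 - 2
trace(a^3 b^4 a^-1 b^2) = trace(b^2 a^3 b^4)*trace(a) - trace(b^2 a^3 b^4 a)  (eliminate a^-1) = x^3*y^5*z - x^4*y^4 - x^2*y^6 - x^2*y^4*z^2 - 2*x^3*y^3*z + 2*x^4*y^2 + 6*x^2*y^4 + 2*x^2*y^2*z^2 + y^4*z^2 - 2*x*y^3*z - 7*x^2*y^2 - 2*y^2*z^2 + 3*x*y*z - x^2 - y^2 + 2

x^3*y^5*z - x^4*y^4 - x^2*y^6 - x^2*y^4*z^2 - 2*x^3*y^3*z + 2*x^4*y^2 + 6*x^2*y^4 + 2*x^2*y^2*z^2 + y^4*z^2 - 2*x*y^3*z - 7*x^2*y^2 - 2*y^2*z^2 + 3*x*y*z - x^2 - y^2 + 2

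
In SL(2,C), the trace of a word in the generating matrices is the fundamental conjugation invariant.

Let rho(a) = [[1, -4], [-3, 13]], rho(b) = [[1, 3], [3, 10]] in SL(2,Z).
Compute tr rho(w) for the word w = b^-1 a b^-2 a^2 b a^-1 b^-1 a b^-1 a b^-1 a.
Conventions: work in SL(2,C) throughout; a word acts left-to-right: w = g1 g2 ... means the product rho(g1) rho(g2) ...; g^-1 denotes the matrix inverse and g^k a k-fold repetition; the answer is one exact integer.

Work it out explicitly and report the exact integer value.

-2533297224106

rho(b^-1) = [[10, -3], [-3, 1]]
... * rho(a) = [[1, -4], [-3, 13]]  ->  [[19, -79], [-6, 25]]
... * rho(b^-1) = [[10, -3], [-3, 1]]  ->  [[427, -136], [-135, 43]]
... * rho(b^-1) = [[10, -3], [-3, 1]]  ->  [[4678, -1417], [-1479, 448]]
... * rho(a) = [[1, -4], [-3, 13]]  ->  [[8929, -37133], [-2823, 11740]]
... * rho(a) = [[1, -4], [-3, 13]]  ->  [[120328, -518445], [-38043, 163912]]
... * rho(b) = [[1, 3], [3, 10]]  ->  [[-1435007, -4823466], [453693, 1524991]]
... * rho(a^-1) = [[13, 4], [3, 1]]  ->  [[-33125489, -10563494], [10472982, 3339763]]
... * rho(b^-1) = [[10, -3], [-3, 1]]  ->  [[-299564408, 88812973], [94710531, -28079183]]
... * rho(a) = [[1, -4], [-3, 13]]  ->  [[-566003327, 2352826281], [178948080, -743871503]]
... * rho(b^-1) = [[10, -3], [-3, 1]]  ->  [[-12718512113, 4050836262], [4021095309, -1280715743]]
... * rho(a) = [[1, -4], [-3, 13]]  ->  [[-24871020899, 103534919858], [7863242538, -32733685895]]
... * rho(b^-1) = [[10, -3], [-3, 1]]  ->  [[-559314968564, 178147982555], [176833483065, -56323413509]]
... * rho(a) = [[1, -4], [-3, 13]]  ->  [[-1093758916229, 4553183647471], [345803723592, -1439538307877]]
tr = -1093758916229 + -1439538307877 = -2533297224106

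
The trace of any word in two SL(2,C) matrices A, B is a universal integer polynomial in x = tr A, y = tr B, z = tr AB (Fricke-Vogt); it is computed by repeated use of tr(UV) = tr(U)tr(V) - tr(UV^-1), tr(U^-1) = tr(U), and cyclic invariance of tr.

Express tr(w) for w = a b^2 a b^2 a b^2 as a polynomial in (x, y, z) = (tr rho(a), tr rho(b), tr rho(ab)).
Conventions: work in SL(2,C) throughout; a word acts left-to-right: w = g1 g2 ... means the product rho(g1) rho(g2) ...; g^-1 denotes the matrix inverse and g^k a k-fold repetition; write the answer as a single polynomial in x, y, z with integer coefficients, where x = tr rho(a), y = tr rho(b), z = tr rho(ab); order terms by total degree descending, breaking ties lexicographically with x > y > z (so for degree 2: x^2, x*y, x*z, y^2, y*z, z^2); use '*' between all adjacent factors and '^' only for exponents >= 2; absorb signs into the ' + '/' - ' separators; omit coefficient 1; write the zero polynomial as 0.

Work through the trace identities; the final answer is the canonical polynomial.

y^3*z^3 - 3*x*y^2*z^2 + 3*x^2*y*z - x^3 - 3*y*z + 3*x

so trace(a b a b) = trace(b a) * trace(b a) - trace(1)   [split at a repeated b] = z^2 - 2
trace(a b a b a b) = trace(a b) * trace(a b a b) - trace(a^-1 b^-1)   [split at a repeated a] = z^3 - 3*z
reduce: trace(b a b) = trace(b) * trace(a b) - trace(a)   [square of b] = y*z - x
reduce: trace(a b a b a) = trace(a) * trace(b a b a) - trace(b a b)   [square of a] = x*z^2 - y*z - x
trace(a b a b^2 a b) = trace(b) * trace(a b a b a b) - trace(a b a b a)   [square of b] = y*z^3 - x*z^2 - 2*y*z + x
reduce: trace(b a^2) = trace(a) * trace(b a) - trace(b)   [square of a] = x*z - y
reduce: trace(a^2 b a) = trace(a) * trace(b a^2) - trace(b a)   [square of a] = x^2*z - x*y - z
trace(a b a b^2 a) = trace(b) * trace(a^2 b a b) - trace(a^2 b a)   [square of b] = x*y*z^2 - x^2*z - y^2*z + z
reduce: trace(a b^2 a b^2 a b) = trace(b) * trace(a b a b^2 a b) - trace(a b a b^2 a)   [square of b] = y^2*z^3 - 2*x*y*z^2 + x^2*z - y^2*z + x*y - z
so trace(a b^2 a b) = trace(b) * trace(a b a b) - trace(a b a)   [square of b] = y*z^2 - x*z - y
so trace(a^2) = trace(a) * trace(a) - trace(1)   [square of a] = x^2 - 2
reduce: trace(a b^2 a) = trace(b) * trace(a^2 b) - trace(a^2)   [square of b] = x*y*z - x^2 - y^2 + 2
trace(b^2 a b^2 a) = trace(b) * trace(a b^2 a b) - trace(a b^2 a)   [square of b] = y^2*z^2 - 2*x*y*z + x^2 - 2
so trace(a b^3) = trace(b) * trace(a b^2) - trace(a b)   [square of b] = y^2*z - x*y - z
reduce: trace(b^2 a b^2) = trace(b) * trace(a b^3) - trace(a b^2)   [square of b] = y^3*z - x*y^2 - 2*y*z + x
so trace(a b^2 a b^2 a) = trace(a) * trace(b^2 a b^2 a) - trace(b^2 a b^2)   [square of a] = x*y^2*z^2 - 2*x^2*y*z - y^3*z + x^3 + x*y^2 + 2*y*z - 3*x
so trace(a b^2 a b^2 a b^2) = trace(b) * trace(a b^2 a b^2 a b) - trace(a b^2 a b^2 a)   [square of b] = y^3*z^3 - 3*x*y^2*z^2 + 3*x^2*y*z - x^3 - 3*y*z + 3*x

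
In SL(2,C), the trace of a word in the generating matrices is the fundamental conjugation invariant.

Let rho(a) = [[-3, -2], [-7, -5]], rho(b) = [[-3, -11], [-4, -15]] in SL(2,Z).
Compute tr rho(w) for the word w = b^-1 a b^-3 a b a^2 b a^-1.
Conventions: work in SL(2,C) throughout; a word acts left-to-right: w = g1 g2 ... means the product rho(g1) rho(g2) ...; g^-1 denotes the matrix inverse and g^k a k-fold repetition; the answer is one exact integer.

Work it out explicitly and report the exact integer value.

rho(b^-1) = [[-15, 11], [4, -3]]
... * rho(a) = [[-3, -2], [-7, -5]]  ->  [[-32, -25], [9, 7]]
... * rho(b^-1) = [[-15, 11], [4, -3]]  ->  [[380, -277], [-107, 78]]
... * rho(b^-1) = [[-15, 11], [4, -3]]  ->  [[-6808, 5011], [1917, -1411]]
... * rho(b^-1) = [[-15, 11], [4, -3]]  ->  [[122164, -89921], [-34399, 25320]]
... * rho(a) = [[-3, -2], [-7, -5]]  ->  [[262955, 205277], [-74043, -57802]]
... * rho(b) = [[-3, -11], [-4, -15]]  ->  [[-1609973, -5971660], [453337, 1681503]]
... * rho(a) = [[-3, -2], [-7, -5]]  ->  [[46631539, 33078246], [-13130532, -9314189]]
... * rho(a) = [[-3, -2], [-7, -5]]  ->  [[-371442339, -258654308], [104590919, 72832009]]
... * rho(b) = [[-3, -11], [-4, -15]]  ->  [[2148944249, 7965680349], [-605100793, -2242980244]]
... * rho(a^-1) = [[-5, 2], [7, -3]]  ->  [[45015041198, -19599152549], [-12675357743, 5518739146]]
tr = 45015041198 + 5518739146 = 50533780344

50533780344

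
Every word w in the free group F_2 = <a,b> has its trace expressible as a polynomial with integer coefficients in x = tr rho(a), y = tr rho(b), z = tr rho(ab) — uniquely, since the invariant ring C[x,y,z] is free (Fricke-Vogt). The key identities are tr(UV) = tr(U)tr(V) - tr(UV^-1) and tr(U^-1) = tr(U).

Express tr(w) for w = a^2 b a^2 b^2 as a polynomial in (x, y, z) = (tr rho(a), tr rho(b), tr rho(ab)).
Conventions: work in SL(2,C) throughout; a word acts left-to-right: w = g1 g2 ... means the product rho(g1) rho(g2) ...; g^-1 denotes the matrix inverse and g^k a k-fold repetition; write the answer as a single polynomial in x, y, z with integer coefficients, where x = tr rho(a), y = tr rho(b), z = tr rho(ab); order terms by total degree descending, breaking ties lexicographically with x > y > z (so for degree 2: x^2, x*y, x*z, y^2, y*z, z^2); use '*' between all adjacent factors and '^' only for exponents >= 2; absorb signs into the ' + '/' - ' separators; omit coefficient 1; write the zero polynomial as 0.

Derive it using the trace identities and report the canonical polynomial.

reduce: tr(a b a b) = tr(b a) * tr(b a) - tr(1) = z^2 - 2
tr(a b a) = tr(a) * tr(b a) - tr(b) = x*z - y
so tr(b^2 a b a) = tr(b) * tr(a b a b) - tr(a b a) = y*z^2 - x*z - y
tr(b a b) = tr(b) * tr(a b) - tr(a) = y*z - x
tr(b^2 a b) = tr(b) * tr(b a b) - tr(b a) = y^2*z - x*y - z
reduce: tr(b a^2 b^2 a) = tr(a) * tr(b^2 a b a) - tr(b^2 a b) = x*y*z^2 - x^2*z - y^2*z + z
tr(b^2) = tr(b) * tr(b) - tr(1) = y^2 - 2
tr(a^2 b^2) = tr(a) * tr(b^2 a) - tr(b^2) = x*y*z - x^2 - y^2 + 2
reduce: tr(b a^2 b^2) = tr(b) * tr(a^2 b^2) - tr(a^2 b) = x*y^2*z - x^2*y - y^3 - x*z + 3*y
so tr(a^2 b a^2 b^2) = tr(a) * tr(b a^2 b^2 a) - tr(b a^2 b^2) = x^2*y*z^2 - x^3*z - 2*x*y^2*z + x^2*y + y^3 + 2*x*z - 3*y

x^2*y*z^2 - x^3*z - 2*x*y^2*z + x^2*y + y^3 + 2*x*z - 3*y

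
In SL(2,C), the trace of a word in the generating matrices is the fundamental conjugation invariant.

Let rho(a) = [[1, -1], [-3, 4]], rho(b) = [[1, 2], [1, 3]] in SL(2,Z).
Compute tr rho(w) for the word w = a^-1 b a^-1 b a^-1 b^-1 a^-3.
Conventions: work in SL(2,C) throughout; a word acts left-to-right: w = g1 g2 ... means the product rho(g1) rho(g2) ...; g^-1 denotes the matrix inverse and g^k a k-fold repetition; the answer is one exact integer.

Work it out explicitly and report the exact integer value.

rho(a^-1) = [[4, 1], [3, 1]]
... * rho(b) = [[1, 2], [1, 3]]  ->  [[5, 11], [4, 9]]
... * rho(a^-1) = [[4, 1], [3, 1]]  ->  [[53, 16], [43, 13]]
... * rho(b) = [[1, 2], [1, 3]]  ->  [[69, 154], [56, 125]]
... * rho(a^-1) = [[4, 1], [3, 1]]  ->  [[738, 223], [599, 181]]
... * rho(b^-1) = [[3, -2], [-1, 1]]  ->  [[1991, -1253], [1616, -1017]]
... * rho(a^-1) = [[4, 1], [3, 1]]  ->  [[4205, 738], [3413, 599]]
... * rho(a^-1) = [[4, 1], [3, 1]]  ->  [[19034, 4943], [15449, 4012]]
... * rho(a^-1) = [[4, 1], [3, 1]]  ->  [[90965, 23977], [73832, 19461]]
tr = 90965 + 19461 = 110426

110426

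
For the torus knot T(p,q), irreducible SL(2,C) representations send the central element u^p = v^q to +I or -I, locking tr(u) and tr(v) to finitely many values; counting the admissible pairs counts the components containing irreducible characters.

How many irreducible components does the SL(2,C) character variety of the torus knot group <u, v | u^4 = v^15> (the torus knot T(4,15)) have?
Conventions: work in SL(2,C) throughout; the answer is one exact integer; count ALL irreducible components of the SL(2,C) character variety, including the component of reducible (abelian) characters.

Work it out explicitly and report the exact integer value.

Gamma = < u, v | u^4 = v^15 > (torus knot T(4,15)); the central element u^4 = v^15 acts as +I or -I in any irreducible SL(2,C) representation.
This locks tr(u) to 2*cos(pi*alpha/4), alpha in 1..3, and tr(v) to 2*cos(pi*beta/15), beta in 1..14, on each component of irreducible characters.
u^4 = (-1)^alpha I and v^15 = (-1)^beta I must agree, so alpha and beta have equal parity.
Counting: 2 odd alphas x 7 odd betas + 1 even alphas x 7 even betas = 14 + 7 = 21.
Total: 21 irreducible-character components + 1 reducible (abelian) component = 22.

22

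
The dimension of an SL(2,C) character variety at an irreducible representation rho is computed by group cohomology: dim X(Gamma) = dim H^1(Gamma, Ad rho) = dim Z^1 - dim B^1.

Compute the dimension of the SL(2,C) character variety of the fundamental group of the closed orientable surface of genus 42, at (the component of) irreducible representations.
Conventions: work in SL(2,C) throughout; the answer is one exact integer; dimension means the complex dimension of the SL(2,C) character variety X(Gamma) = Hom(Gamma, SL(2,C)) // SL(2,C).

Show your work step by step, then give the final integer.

246

Gamma = pi_1(Sigma_42) = < a_1, b_1, ..., a_42, b_42 | prod [a_i, b_i] > has 2g = 84 generators and 1 relator.
A cocycle assigns one sl_2 vector per generator subject to the relator condition d_2(z) = 0: dim of the unconstrained space is 3*2g = 252.
d_2 is surjective at irreducible rho (its cokernel H^2 is dual to H^0 = 0), so dim Z^1 = 252 - 3 = 249.
Coboundaries contribute dim B^1 = 3 (injective at irreducible rho).
dim H^1 = 249 - 3 = 246 = dim X.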